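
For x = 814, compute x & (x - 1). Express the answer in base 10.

x = 1100101110 = 814
x - 1 = 1100101101
AND   = 1100101100 = 812
(x & (x - 1) clears the lowest set bit of x.)

812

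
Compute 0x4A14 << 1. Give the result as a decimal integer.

0x4A14 = 0100101000010100
shift left by 1 → 1001010000101000 = 37928
(equivalently, 18964 × 2^1 = 18964 × 2)

37928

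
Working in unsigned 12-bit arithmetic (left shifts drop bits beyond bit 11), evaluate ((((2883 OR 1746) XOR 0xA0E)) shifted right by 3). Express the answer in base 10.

187

2883 = 101101000011
1746 = 011011010010
→ OR → 111111010011 = 4051
0xA0E = 101000001110
→ XOR → 010111011101 = 1501
→ shifted right by 3 → 000010111011 = 187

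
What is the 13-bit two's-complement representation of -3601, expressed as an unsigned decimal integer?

3601 in 13 bits: 0111000010001
Invert: 1000111101110
Add 1:  1000111101111 = 4591
(Check: 2^13 - 3601 = 8192 - 3601 = 4591.)

4591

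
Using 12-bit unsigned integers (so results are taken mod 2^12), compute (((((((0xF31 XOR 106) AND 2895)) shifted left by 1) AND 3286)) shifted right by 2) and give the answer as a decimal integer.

0xF31 = 111100110001
106 = 000001101010
→ XOR → 111101011011 = 3931
2895 = 101101001111
→ AND → 101101001011 = 2891
→ shifted left by 1 (mod 2^12) → 011010010110 = 1686
3286 = 110011010110
→ AND → 010010010110 = 1174
→ shifted right by 2 → 000100100101 = 293

293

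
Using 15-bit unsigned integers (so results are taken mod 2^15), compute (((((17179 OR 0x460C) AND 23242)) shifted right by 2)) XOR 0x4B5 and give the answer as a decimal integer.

5175

17179 = 100001100011011
0x460C = 100011000001100
→ OR → 100011100011111 = 18207
23242 = 101101011001010
→ AND → 100001000001010 = 16906
→ shifted right by 2 → 001000010000010 = 4226
0x4B5 = 000010010110101
→ XOR → 001010000110111 = 5175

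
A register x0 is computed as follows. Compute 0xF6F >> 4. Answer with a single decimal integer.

246

0xF6F = 111101101111
shift right by 4 → 000011110110 = 246
(equivalently, floor(3951 / 16))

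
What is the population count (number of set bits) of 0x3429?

6

0x3429 = 11010000101001
Count the 1s: 1 + 1 + 1 + 1 + 1 + 1 = 6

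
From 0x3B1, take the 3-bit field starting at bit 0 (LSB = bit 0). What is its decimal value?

1

v = 1110110001
Shift right by 0: 1110110001
Mask low 3 bits: 001 = 1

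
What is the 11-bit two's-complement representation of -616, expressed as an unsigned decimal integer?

616 in 11 bits: 01001101000
Invert: 10110010111
Add 1:  10110011000 = 1432
(Check: 2^11 - 616 = 2048 - 616 = 1432.)

1432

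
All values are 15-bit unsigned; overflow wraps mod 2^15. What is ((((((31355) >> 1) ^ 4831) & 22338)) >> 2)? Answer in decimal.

31355 = 111101001111011
→ >> 1 → 011110100111101 = 15677
4831 = 001001011011111
→ ^ → 010111111100010 = 12258
22338 = 101011101000010
→ & → 000011101000010 = 1858
→ >> 2 → 000000111010000 = 464

464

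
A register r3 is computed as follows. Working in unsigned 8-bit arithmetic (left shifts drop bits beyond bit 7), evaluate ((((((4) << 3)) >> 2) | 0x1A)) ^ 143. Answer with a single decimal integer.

4 = 00000100
→ << 3 (mod 2^8) → 00100000 = 32
→ >> 2 → 00001000 = 8
0x1A = 00011010
→ | → 00011010 = 26
143 = 10001111
→ ^ → 10010101 = 149

149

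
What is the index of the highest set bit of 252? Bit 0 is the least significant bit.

7

252 = 11111100
The topmost 1 is at position 7 (since 2^7 = 128 ≤ 252 < 256).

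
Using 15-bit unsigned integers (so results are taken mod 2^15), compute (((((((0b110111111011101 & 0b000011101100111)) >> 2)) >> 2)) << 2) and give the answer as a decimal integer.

464

0b110111111011101 = 110111111011101
0b000011101100111 = 000011101100111
→ & → 000011101000101 = 1861
→ >> 2 → 000000111010001 = 465
→ >> 2 → 000000001110100 = 116
→ << 2 (mod 2^15) → 000000111010000 = 464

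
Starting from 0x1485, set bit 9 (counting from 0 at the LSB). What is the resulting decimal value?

5765

x = 001010010000101
bit 9 is currently 0; set it via x | (1 << 9) = x | 512
→ 001011010000101 = 5765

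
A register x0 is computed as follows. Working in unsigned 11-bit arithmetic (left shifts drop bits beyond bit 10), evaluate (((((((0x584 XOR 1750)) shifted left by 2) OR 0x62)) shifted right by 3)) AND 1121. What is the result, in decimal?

0x584 = 10110000100
1750 = 11011010110
→ XOR → 01101010010 = 850
→ shifted left by 2 (mod 2^11) → 10101001000 = 1352
0x62 = 00001100010
→ OR → 10101101010 = 1386
→ shifted right by 3 → 00010101101 = 173
1121 = 10001100001
→ AND → 00000100001 = 33

33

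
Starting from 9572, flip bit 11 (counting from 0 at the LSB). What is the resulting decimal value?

11620

x = 10010101100100
bit 11 is currently 0; toggle it via x ^ (1 << 11) = x ^ 2048
→ 10110101100100 = 11620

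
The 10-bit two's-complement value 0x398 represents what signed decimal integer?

-104

pattern = 1110011000 (MSB is 1 ⇒ negative)
Invert: 0001100111, add 1 → 0001101000 = 104, so the value is -104.
(Equivalently: 920 - 2^10 = 920 - 1024 = -104.)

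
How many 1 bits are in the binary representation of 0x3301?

5

0x3301 = 11001100000001
Count the 1s: 1 + 1 + 1 + 1 + 1 = 5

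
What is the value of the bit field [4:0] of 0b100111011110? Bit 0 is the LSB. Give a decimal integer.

v = 100111011110
Shift right by 0: 100111011110
Mask low 5 bits: 11110 = 30

30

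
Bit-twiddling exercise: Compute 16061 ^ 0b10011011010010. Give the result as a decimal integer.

16061 = 11111010111101
b = 10011011010010
XOR → 01100001101111 = 6255

6255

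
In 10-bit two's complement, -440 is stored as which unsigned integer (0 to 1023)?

584

440 in 10 bits: 0110111000
Invert: 1001000111
Add 1:  1001001000 = 584
(Check: 2^10 - 440 = 1024 - 440 = 584.)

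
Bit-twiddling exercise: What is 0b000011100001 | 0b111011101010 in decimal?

a = 000011100001
b = 111011101010
 OR → 111011101011 = 3819

3819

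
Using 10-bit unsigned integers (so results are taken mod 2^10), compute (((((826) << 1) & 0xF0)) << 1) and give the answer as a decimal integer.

826 = 1100111010
→ << 1 (mod 2^10) → 1001110100 = 628
0xF0 = 0011110000
→ & → 0001110000 = 112
→ << 1 (mod 2^10) → 0011100000 = 224

224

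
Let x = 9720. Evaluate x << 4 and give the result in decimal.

9720 = 000010010111111000
shift left by 4 → 100101111110000000 = 155520
(equivalently, 9720 × 2^4 = 9720 × 16)

155520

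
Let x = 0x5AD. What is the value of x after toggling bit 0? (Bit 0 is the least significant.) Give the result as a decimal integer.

x = 10110101101
bit 0 is currently 1; toggle it via x ^ (1 << 0) = x ^ 1
→ 10110101100 = 1452

1452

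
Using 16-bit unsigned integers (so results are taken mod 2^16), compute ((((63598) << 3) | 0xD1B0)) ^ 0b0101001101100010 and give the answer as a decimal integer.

63598 = 1111100001101110
→ << 3 (mod 2^16) → 1100001101110000 = 50032
0xD1B0 = 1101000110110000
→ | → 1101001111110000 = 54256
0b0101001101100010 = 0101001101100010
→ ^ → 1000000010010010 = 32914

32914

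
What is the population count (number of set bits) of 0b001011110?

n = 1011110
Count the 1s: 1 + 1 + 1 + 1 + 1 = 5

5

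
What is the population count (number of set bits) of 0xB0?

0xB0 = 10110000
Count the 1s: 1 + 1 + 1 = 3

3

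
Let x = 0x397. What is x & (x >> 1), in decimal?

x = 1110010111 = 919
x>>1 = 0111001011
AND  = 0110000011 = 387
(x & (x >> 1) has a 1 wherever x has two consecutive 1 bits.)

387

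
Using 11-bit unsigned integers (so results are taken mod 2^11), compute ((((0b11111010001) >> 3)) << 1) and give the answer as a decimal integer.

500

0b11111010001 = 11111010001
→ >> 3 → 00011111010 = 250
→ << 1 (mod 2^11) → 00111110100 = 500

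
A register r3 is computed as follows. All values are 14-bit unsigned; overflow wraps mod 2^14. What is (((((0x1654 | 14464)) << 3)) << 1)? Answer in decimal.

0x1654 = 01011001010100
14464 = 11100010000000
→ | → 11111011010100 = 16084
→ << 3 (mod 2^14) → 11011010100000 = 13984
→ << 1 (mod 2^14) → 10110101000000 = 11584

11584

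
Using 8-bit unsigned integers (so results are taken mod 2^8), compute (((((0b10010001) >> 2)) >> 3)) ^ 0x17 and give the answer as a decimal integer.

19

0b10010001 = 10010001
→ >> 2 → 00100100 = 36
→ >> 3 → 00000100 = 4
0x17 = 00010111
→ ^ → 00010011 = 19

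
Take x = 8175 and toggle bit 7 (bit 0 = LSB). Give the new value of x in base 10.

8047

x = 1111111101111
bit 7 is currently 1; toggle it via x ^ (1 << 7) = x ^ 128
→ 1111101101111 = 8047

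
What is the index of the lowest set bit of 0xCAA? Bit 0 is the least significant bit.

0xCAA = 110010101010
Trailing zeros: 1, so the lowest set bit is bit 1 (value 2).

1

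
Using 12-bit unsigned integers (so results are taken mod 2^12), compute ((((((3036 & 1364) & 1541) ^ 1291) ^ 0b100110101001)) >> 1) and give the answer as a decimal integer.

1619

3036 = 101111011100
1364 = 010101010100
→ & → 000101010100 = 340
1541 = 011000000101
→ & → 000000000100 = 4
1291 = 010100001011
→ ^ → 010100001111 = 1295
0b100110101001 = 100110101001
→ ^ → 110010100110 = 3238
→ >> 1 → 011001010011 = 1619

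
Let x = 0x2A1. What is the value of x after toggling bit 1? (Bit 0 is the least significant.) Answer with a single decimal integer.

x = 1010100001
bit 1 is currently 0; toggle it via x ^ (1 << 1) = x ^ 2
→ 1010100011 = 675

675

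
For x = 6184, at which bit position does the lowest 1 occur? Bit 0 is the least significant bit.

3

6184 = 1100000101000
Trailing zeros: 3, so the lowest set bit is bit 3 (value 8).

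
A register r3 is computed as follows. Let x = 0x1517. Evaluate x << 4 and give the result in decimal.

86384

0x1517 = 00001010100010111
shift left by 4 → 10101000101110000 = 86384
(equivalently, 5399 × 2^4 = 5399 × 16)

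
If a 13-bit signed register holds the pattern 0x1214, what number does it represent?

pattern = 1001000010100 (MSB is 1 ⇒ negative)
Invert: 0110111101011, add 1 → 0110111101100 = 3564, so the value is -3564.
(Equivalently: 4628 - 2^13 = 4628 - 8192 = -3564.)

-3564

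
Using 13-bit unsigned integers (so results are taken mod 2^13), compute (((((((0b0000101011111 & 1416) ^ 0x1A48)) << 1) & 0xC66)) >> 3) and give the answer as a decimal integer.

128

0b0000101011111 = 0000101011111
1416 = 0010110001000
→ & → 0000100001000 = 264
0x1A48 = 1101001001000
→ ^ → 1101101000000 = 6976
→ << 1 (mod 2^13) → 1011010000000 = 5760
0xC66 = 0110001100110
→ & → 0010000000000 = 1024
→ >> 3 → 0000010000000 = 128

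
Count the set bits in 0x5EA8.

0x5EA8 = 101111010101000
Count the 1s: 1 + 1 + 1 + 1 + 1 + 1 + 1 + 1 = 8

8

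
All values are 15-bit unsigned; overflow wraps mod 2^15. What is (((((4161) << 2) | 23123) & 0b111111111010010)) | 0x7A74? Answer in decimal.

31606

4161 = 001000001000001
→ << 2 (mod 2^15) → 100000100000100 = 16644
23123 = 101101001010011
→ | → 101101101010111 = 23383
0b111111111010010 = 111111111010010
→ & → 101101101010010 = 23378
0x7A74 = 111101001110100
→ | → 111101101110110 = 31606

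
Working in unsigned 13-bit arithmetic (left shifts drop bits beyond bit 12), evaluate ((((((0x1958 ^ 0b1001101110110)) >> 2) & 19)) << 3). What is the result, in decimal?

0x1958 = 1100101011000
0b1001101110110 = 1001101110110
→ ^ → 0101000101110 = 2606
→ >> 2 → 0001010001011 = 651
19 = 0000000010011
→ & → 0000000000011 = 3
→ << 3 (mod 2^13) → 0000000011000 = 24

24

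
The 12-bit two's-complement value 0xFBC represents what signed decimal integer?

-68

pattern = 111110111100 (MSB is 1 ⇒ negative)
Invert: 000001000011, add 1 → 000001000100 = 68, so the value is -68.
(Equivalently: 4028 - 2^12 = 4028 - 4096 = -68.)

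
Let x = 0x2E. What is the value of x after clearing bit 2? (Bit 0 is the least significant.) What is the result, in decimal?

x = 000101110
bit 2 is currently 1; clear it via x & ~(1 << 2) = x & ~4
→ 000101010 = 42

42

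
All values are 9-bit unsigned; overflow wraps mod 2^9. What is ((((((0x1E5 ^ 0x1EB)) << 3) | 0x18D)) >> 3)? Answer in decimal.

63

0x1E5 = 111100101
0x1EB = 111101011
→ ^ → 000001110 = 14
→ << 3 (mod 2^9) → 001110000 = 112
0x18D = 110001101
→ | → 111111101 = 509
→ >> 3 → 000111111 = 63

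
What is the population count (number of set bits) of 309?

309 = 100110101
Count the 1s: 1 + 1 + 1 + 1 + 1 = 5

5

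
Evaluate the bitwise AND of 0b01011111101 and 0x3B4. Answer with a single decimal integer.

a = 1011111101
0x3B4 = 1110110100
AND → 1010110100 = 692

692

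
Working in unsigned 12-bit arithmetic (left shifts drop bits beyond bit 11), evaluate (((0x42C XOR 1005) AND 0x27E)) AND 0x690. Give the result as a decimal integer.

0x42C = 010000101100
1005 = 001111101101
→ XOR → 011111000001 = 1985
0x27E = 001001111110
→ AND → 001001000000 = 576
0x690 = 011010010000
→ AND → 001000000000 = 512

512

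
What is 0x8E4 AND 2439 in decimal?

2180

0x8E4 = 100011100100
2439 = 100110000111
AND → 100010000100 = 2180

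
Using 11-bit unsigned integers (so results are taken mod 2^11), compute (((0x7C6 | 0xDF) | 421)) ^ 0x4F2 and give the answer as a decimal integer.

781

0x7C6 = 11111000110
0xDF = 00011011111
→ | → 11111011111 = 2015
421 = 00110100101
→ | → 11111111111 = 2047
0x4F2 = 10011110010
→ ^ → 01100001101 = 781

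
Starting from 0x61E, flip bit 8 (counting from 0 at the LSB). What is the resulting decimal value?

1822

x = 011000011110
bit 8 is currently 0; toggle it via x ^ (1 << 8) = x ^ 256
→ 011100011110 = 1822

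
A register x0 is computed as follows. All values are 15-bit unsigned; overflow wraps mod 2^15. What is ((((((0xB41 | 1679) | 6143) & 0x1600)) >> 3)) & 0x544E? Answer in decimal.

0xB41 = 000101101000001
1679 = 000011010001111
→ | → 000111111001111 = 4047
6143 = 001011111111111
→ | → 001111111111111 = 8191
0x1600 = 001011000000000
→ & → 001011000000000 = 5632
→ >> 3 → 000001011000000 = 704
0x544E = 101010001001110
→ & → 000000001000000 = 64

64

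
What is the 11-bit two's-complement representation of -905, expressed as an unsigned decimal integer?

1143

905 in 11 bits: 01110001001
Invert: 10001110110
Add 1:  10001110111 = 1143
(Check: 2^11 - 905 = 2048 - 905 = 1143.)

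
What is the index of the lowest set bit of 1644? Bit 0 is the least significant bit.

2

1644 = 11001101100
Trailing zeros: 2, so the lowest set bit is bit 2 (value 4).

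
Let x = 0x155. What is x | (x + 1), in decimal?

x = 101010101 = 341
x + 1 = 101010110
OR    = 101010111 = 343
(x | (x + 1) sets the lowest cleared bit.)

343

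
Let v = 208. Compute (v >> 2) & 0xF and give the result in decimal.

4

v = 011010000
Shift right by 2: 0110100
Mask low 4 bits: 0100 = 4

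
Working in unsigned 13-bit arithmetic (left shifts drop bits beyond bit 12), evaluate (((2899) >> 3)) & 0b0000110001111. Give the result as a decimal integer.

2899 = 0101101010011
→ >> 3 → 0000101101010 = 362
0b0000110001111 = 0000110001111
→ & → 0000100001010 = 266

266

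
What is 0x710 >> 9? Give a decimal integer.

0x710 = 11100010000
shift right by 9 → 00000000011 = 3
(equivalently, floor(1808 / 512))

3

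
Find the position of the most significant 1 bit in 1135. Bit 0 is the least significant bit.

1135 = 10001101111
The topmost 1 is at position 10 (since 2^10 = 1024 ≤ 1135 < 2048).

10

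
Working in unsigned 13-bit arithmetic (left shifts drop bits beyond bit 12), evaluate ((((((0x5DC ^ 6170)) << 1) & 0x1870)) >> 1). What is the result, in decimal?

3072

0x5DC = 0010111011100
6170 = 1100000011010
→ ^ → 1110111000110 = 7622
→ << 1 (mod 2^13) → 1101110001100 = 7052
0x1870 = 1100001110000
→ & → 1100000000000 = 6144
→ >> 1 → 0110000000000 = 3072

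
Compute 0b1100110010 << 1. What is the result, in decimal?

x = 01100110010
shift left by 1 → 11001100100 = 1636
(equivalently, 818 × 2^1 = 818 × 2)

1636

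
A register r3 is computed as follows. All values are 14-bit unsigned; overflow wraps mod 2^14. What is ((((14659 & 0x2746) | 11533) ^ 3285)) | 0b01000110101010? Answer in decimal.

14659 = 11100101000011
0x2746 = 10011101000110
→ & → 10000101000010 = 8514
11533 = 10110100001101
→ | → 10110101001111 = 11599
3285 = 00110011010101
→ ^ → 10000110011010 = 8602
0b01000110101010 = 01000110101010
→ | → 11000110111010 = 12730

12730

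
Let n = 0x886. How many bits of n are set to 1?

4

0x886 = 100010000110
Count the 1s: 1 + 1 + 1 + 1 = 4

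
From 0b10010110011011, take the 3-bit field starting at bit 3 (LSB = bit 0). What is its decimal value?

v = 10010110011011
Shift right by 3: 10010110011
Mask low 3 bits: 011 = 3

3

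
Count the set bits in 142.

4

142 = 10001110
Count the 1s: 1 + 1 + 1 + 1 = 4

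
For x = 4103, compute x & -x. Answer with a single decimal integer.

x = 1000000000111 = 4103
-x (two's complement) = …0111111111001
AND   = 0000000000001 = 1
(x & -x isolates the lowest set bit of x.)

1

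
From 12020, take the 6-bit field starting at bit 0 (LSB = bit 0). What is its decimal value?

52

v = 10111011110100
Shift right by 0: 10111011110100
Mask low 6 bits: 110100 = 52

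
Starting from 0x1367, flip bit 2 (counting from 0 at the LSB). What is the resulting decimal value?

x = 1001101100111
bit 2 is currently 1; toggle it via x ^ (1 << 2) = x ^ 4
→ 1001101100011 = 4963

4963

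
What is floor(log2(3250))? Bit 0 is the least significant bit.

11

3250 = 110010110010
The topmost 1 is at position 11 (since 2^11 = 2048 ≤ 3250 < 4096).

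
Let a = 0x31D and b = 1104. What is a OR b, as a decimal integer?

0x31D = 01100011101
1104 = 10001010000
 OR → 11101011101 = 1885

1885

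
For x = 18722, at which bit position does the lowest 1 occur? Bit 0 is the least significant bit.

1

18722 = 100100100100010
Trailing zeros: 1, so the lowest set bit is bit 1 (value 2).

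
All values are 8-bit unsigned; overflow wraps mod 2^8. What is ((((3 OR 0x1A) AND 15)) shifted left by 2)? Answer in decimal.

3 = 00000011
0x1A = 00011010
→ OR → 00011011 = 27
15 = 00001111
→ AND → 00001011 = 11
→ shifted left by 2 (mod 2^8) → 00101100 = 44

44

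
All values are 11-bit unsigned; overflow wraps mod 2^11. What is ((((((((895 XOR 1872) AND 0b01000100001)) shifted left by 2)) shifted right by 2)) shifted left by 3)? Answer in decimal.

895 = 01101111111
1872 = 11101010000
→ XOR → 10000101111 = 1071
0b01000100001 = 01000100001
→ AND → 00000100001 = 33
→ shifted left by 2 (mod 2^11) → 00010000100 = 132
→ shifted right by 2 → 00000100001 = 33
→ shifted left by 3 (mod 2^11) → 00100001000 = 264

264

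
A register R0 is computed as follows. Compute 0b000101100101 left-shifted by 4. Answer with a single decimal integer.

5712

x = 0000101100101
shift left by 4 → 1011001010000 = 5712
(equivalently, 357 × 2^4 = 357 × 16)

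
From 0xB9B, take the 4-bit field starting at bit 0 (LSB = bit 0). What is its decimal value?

v = 101110011011
Shift right by 0: 101110011011
Mask low 4 bits: 1011 = 11

11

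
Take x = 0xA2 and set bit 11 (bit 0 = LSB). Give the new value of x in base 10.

x = 000010100010
bit 11 is currently 0; set it via x | (1 << 11) = x | 2048
→ 100010100010 = 2210

2210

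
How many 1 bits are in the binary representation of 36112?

5

36112 = 1000110100010000
Count the 1s: 1 + 1 + 1 + 1 + 1 = 5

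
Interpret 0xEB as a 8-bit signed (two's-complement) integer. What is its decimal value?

pattern = 11101011 (MSB is 1 ⇒ negative)
Invert: 00010100, add 1 → 00010101 = 21, so the value is -21.
(Equivalently: 235 - 2^8 = 235 - 256 = -21.)

-21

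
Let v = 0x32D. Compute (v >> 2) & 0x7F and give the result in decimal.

v = 1100101101
Shift right by 2: 11001011
Mask low 7 bits: 1001011 = 75

75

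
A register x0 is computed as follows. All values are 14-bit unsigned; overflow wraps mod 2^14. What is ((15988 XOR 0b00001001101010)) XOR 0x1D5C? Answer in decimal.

8514

15988 = 11111001110100
0b00001001101010 = 00001001101010
→ XOR → 11110000011110 = 15390
0x1D5C = 01110101011100
→ XOR → 10000101000010 = 8514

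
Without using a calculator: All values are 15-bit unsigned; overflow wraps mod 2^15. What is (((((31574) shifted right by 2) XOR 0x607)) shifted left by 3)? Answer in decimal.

31574 = 111101101010110
→ shifted right by 2 → 001111011010101 = 7893
0x607 = 000011000000111
→ XOR → 001100011010010 = 6354
→ shifted left by 3 (mod 2^15) → 100011010010000 = 18064

18064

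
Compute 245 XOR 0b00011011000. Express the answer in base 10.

45

245 = 11110101
b = 11011000
XOR → 00101101 = 45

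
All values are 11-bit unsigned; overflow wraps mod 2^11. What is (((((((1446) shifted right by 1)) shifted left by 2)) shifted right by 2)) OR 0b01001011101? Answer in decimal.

735

1446 = 10110100110
→ shifted right by 1 → 01011010011 = 723
→ shifted left by 2 (mod 2^11) → 01101001100 = 844
→ shifted right by 2 → 00011010011 = 211
0b01001011101 = 01001011101
→ OR → 01011011111 = 735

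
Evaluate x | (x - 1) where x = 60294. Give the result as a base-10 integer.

60295

x = 1110101110000110 = 60294
x - 1 = 1110101110000101
OR    = 1110101110000111 = 60295
(x | (x - 1) sets all bits below the lowest set bit.)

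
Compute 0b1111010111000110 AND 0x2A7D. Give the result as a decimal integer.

a = 1111010111000110
0x2A7D = 0010101001111101
AND → 0010000001000100 = 8260

8260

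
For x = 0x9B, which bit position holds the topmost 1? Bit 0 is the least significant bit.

0x9B = 10011011
The topmost 1 is at position 7 (since 2^7 = 128 ≤ 155 < 256).

7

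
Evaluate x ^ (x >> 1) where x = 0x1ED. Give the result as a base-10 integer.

283

x = 111101101 = 493
x>>1 = 011110110
XOR  = 100011011 = 283
(x ^ (x >> 1) gives the standard binary-reflected Gray code of x.)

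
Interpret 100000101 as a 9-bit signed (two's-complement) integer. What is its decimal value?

pattern = 100000101 (MSB is 1 ⇒ negative)
Invert: 011111010, add 1 → 011111011 = 251, so the value is -251.
(Equivalently: 261 - 2^9 = 261 - 512 = -251.)

-251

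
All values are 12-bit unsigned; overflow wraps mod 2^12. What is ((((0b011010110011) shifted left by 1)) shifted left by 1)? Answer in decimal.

0b011010110011 = 011010110011
→ shifted left by 1 (mod 2^12) → 110101100110 = 3430
→ shifted left by 1 (mod 2^12) → 101011001100 = 2764

2764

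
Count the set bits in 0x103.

0x103 = 100000011
Count the 1s: 1 + 1 + 1 = 3

3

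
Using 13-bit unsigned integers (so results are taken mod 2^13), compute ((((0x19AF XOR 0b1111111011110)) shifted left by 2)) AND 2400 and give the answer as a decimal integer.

2368

0x19AF = 1100110101111
0b1111111011110 = 1111111011110
→ XOR → 0011001110001 = 1649
→ shifted left by 2 (mod 2^13) → 1100111000100 = 6596
2400 = 0100101100000
→ AND → 0100101000000 = 2368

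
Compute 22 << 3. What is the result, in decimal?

22 = 00010110
shift left by 3 → 10110000 = 176
(equivalently, 22 × 2^3 = 22 × 8)

176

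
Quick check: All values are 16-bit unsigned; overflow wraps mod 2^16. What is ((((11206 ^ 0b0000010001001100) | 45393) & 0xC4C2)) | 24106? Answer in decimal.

57066

11206 = 0010101111000110
0b0000010001001100 = 0000010001001100
→ ^ → 0010111110001010 = 12170
45393 = 1011000101010001
→ | → 1011111111011011 = 49115
0xC4C2 = 1100010011000010
→ & → 1000010011000010 = 33986
24106 = 0101111000101010
→ | → 1101111011101010 = 57066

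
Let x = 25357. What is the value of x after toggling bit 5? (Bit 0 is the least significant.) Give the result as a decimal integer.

x = 110001100001101
bit 5 is currently 0; toggle it via x ^ (1 << 5) = x ^ 32
→ 110001100101101 = 25389

25389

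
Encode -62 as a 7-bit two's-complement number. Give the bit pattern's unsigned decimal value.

66

62 in 7 bits: 0111110
Invert: 1000001
Add 1:  1000010 = 66
(Check: 2^7 - 62 = 128 - 62 = 66.)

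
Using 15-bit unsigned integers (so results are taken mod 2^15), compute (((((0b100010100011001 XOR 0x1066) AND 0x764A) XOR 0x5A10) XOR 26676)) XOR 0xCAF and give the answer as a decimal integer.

27329

0b100010100011001 = 100010100011001
0x1066 = 001000001100110
→ XOR → 101010101111111 = 21887
0x764A = 111011001001010
→ AND → 101010001001010 = 21578
0x5A10 = 101101000010000
→ XOR → 000111001011010 = 3674
26676 = 110100000110100
→ XOR → 110011001101110 = 26222
0xCAF = 000110010101111
→ XOR → 110101011000001 = 27329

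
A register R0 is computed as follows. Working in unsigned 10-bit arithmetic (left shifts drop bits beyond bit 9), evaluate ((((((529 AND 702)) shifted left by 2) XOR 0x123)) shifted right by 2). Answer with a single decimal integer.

88

529 = 1000010001
702 = 1010111110
→ AND → 1000010000 = 528
→ shifted left by 2 (mod 2^10) → 0001000000 = 64
0x123 = 0100100011
→ XOR → 0101100011 = 355
→ shifted right by 2 → 0001011000 = 88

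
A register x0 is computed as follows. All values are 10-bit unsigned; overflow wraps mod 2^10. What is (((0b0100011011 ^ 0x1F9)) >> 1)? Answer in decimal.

113

0b0100011011 = 0100011011
0x1F9 = 0111111001
→ ^ → 0011100010 = 226
→ >> 1 → 0001110001 = 113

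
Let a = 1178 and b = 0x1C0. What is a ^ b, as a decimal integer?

1370

1178 = 10010011010
0x1C0 = 00111000000
XOR → 10101011010 = 1370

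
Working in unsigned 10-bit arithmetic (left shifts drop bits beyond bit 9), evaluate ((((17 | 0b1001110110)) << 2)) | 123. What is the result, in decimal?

17 = 0000010001
0b1001110110 = 1001110110
→ | → 1001110111 = 631
→ << 2 (mod 2^10) → 0111011100 = 476
123 = 0001111011
→ | → 0111111111 = 511

511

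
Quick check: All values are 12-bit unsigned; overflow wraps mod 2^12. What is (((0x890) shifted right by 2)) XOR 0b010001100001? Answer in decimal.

0x890 = 100010010000
→ shifted right by 2 → 001000100100 = 548
0b010001100001 = 010001100001
→ XOR → 011001000101 = 1605

1605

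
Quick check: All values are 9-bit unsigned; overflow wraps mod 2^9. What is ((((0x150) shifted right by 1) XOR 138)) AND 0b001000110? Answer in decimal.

0x150 = 101010000
→ shifted right by 1 → 010101000 = 168
138 = 010001010
→ XOR → 000100010 = 34
0b001000110 = 001000110
→ AND → 000000010 = 2

2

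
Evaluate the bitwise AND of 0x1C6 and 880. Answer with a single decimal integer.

320

0x1C6 = 0111000110
880 = 1101110000
AND → 0101000000 = 320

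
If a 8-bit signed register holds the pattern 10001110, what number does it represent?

pattern = 10001110 (MSB is 1 ⇒ negative)
Invert: 01110001, add 1 → 01110010 = 114, so the value is -114.
(Equivalently: 142 - 2^8 = 142 - 256 = -114.)

-114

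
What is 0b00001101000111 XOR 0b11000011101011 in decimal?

13228

a = 00001101000111
b = 11000011101011
XOR → 11001110101100 = 13228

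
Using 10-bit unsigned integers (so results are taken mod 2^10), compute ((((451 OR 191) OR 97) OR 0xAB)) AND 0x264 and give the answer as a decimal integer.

451 = 0111000011
191 = 0010111111
→ OR → 0111111111 = 511
97 = 0001100001
→ OR → 0111111111 = 511
0xAB = 0010101011
→ OR → 0111111111 = 511
0x264 = 1001100100
→ AND → 0001100100 = 100

100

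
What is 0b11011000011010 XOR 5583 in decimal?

9173

a = 11011000011010
5583 = 01010111001111
XOR → 10001111010101 = 9173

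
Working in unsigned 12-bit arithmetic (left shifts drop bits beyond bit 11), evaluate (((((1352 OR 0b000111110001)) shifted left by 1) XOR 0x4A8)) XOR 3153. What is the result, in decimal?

1352 = 010101001000
0b000111110001 = 000111110001
→ OR → 010111111001 = 1529
→ shifted left by 1 (mod 2^12) → 101111110010 = 3058
0x4A8 = 010010101000
→ XOR → 111101011010 = 3930
3153 = 110001010001
→ XOR → 001100001011 = 779

779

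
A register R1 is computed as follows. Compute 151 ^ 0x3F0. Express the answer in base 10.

151 = 0010010111
0x3F0 = 1111110000
XOR → 1101100111 = 871

871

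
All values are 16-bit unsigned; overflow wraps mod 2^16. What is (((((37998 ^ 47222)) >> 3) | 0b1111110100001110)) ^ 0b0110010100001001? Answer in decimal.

39046

37998 = 1001010001101110
47222 = 1011100001110110
→ ^ → 0010110000011000 = 11288
→ >> 3 → 0000010110000011 = 1411
0b1111110100001110 = 1111110100001110
→ | → 1111110110001111 = 64911
0b0110010100001001 = 0110010100001001
→ ^ → 1001100010000110 = 39046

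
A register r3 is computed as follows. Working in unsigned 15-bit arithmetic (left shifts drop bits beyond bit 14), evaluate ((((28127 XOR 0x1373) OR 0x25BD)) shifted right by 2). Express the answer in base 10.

8175

28127 = 110110111011111
0x1373 = 001001101110011
→ XOR → 111111010101100 = 32428
0x25BD = 010010110111101
→ OR → 111111110111101 = 32701
→ shifted right by 2 → 001111111101111 = 8175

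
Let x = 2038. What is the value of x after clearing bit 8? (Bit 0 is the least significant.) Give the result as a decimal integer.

x = 11111110110
bit 8 is currently 1; clear it via x & ~(1 << 8) = x & ~256
→ 11011110110 = 1782

1782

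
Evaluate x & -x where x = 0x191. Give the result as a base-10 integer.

x = 110010001 = 401
-x (two's complement) = …001101111
AND   = 000000001 = 1
(x & -x isolates the lowest set bit of x.)

1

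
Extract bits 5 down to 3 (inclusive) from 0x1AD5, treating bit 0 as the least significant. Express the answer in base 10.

v = 1101011010101
Shift right by 3: 1101011010
Mask low 3 bits: 010 = 2

2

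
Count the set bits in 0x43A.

0x43A = 10000111010
Count the 1s: 1 + 1 + 1 + 1 + 1 = 5

5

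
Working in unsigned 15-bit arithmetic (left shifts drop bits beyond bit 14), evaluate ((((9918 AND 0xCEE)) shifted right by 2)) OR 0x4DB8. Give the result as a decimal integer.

9918 = 010011010111110
0xCEE = 000110011101110
→ AND → 000010010101110 = 1198
→ shifted right by 2 → 000000100101011 = 299
0x4DB8 = 100110110111000
→ OR → 100110110111011 = 19899

19899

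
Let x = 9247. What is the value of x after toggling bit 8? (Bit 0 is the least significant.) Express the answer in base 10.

x = 10010000011111
bit 8 is currently 0; toggle it via x ^ (1 << 8) = x ^ 256
→ 10010100011111 = 9503

9503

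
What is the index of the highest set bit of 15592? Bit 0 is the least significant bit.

13

15592 = 11110011101000
The topmost 1 is at position 13 (since 2^13 = 8192 ≤ 15592 < 16384).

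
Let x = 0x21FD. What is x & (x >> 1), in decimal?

x = 10000111111101 = 8701
x>>1 = 01000011111110
AND  = 00000011111100 = 252
(x & (x >> 1) has a 1 wherever x has two consecutive 1 bits.)

252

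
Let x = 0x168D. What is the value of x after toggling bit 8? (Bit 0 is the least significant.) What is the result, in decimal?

x = 1011010001101
bit 8 is currently 0; toggle it via x ^ (1 << 8) = x ^ 256
→ 1011110001101 = 6029

6029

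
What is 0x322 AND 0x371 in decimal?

800

0x322 = 1100100010
0x371 = 1101110001
AND → 1100100000 = 800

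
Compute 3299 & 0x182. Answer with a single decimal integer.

130

3299 = 110011100011
0x182 = 000110000010
AND → 000010000010 = 130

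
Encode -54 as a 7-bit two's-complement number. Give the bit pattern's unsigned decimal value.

54 in 7 bits: 0110110
Invert: 1001001
Add 1:  1001010 = 74
(Check: 2^7 - 54 = 128 - 54 = 74.)

74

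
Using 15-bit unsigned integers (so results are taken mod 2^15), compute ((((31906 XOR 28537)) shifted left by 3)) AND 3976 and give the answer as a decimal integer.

3720

31906 = 111110010100010
28537 = 110111101111001
→ XOR → 001001111011011 = 5083
→ shifted left by 3 (mod 2^15) → 001111011011000 = 7896
3976 = 000111110001000
→ AND → 000111010001000 = 3720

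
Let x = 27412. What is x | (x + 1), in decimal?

27413

x = 110101100010100 = 27412
x + 1 = 110101100010101
OR    = 110101100010101 = 27413
(x | (x + 1) sets the lowest cleared bit.)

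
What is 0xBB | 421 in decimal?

447

0xBB = 010111011
421 = 110100101
 OR → 110111111 = 447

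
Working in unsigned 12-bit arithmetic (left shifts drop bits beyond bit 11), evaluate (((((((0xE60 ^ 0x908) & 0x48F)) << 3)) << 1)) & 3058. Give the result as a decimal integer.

0xE60 = 111001100000
0x908 = 100100001000
→ ^ → 011101101000 = 1896
0x48F = 010010001111
→ & → 010000001000 = 1032
→ << 3 (mod 2^12) → 000001000000 = 64
→ << 1 (mod 2^12) → 000010000000 = 128
3058 = 101111110010
→ & → 000010000000 = 128

128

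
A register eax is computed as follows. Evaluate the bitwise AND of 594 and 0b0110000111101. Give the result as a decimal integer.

594 = 001001010010
b = 110000111101
AND → 000000010000 = 16

16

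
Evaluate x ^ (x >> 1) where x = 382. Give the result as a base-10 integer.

449

x = 101111110 = 382
x>>1 = 010111111
XOR  = 111000001 = 449
(x ^ (x >> 1) gives the standard binary-reflected Gray code of x.)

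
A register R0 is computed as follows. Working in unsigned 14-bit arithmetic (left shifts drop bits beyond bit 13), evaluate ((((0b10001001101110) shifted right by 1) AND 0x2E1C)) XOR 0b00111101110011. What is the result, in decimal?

0b10001001101110 = 10001001101110
→ shifted right by 1 → 01000100110111 = 4407
0x2E1C = 10111000011100
→ AND → 00000000010100 = 20
0b00111101110011 = 00111101110011
→ XOR → 00111101100111 = 3943

3943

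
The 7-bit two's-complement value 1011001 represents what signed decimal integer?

pattern = 1011001 (MSB is 1 ⇒ negative)
Invert: 0100110, add 1 → 0100111 = 39, so the value is -39.
(Equivalently: 89 - 2^7 = 89 - 128 = -39.)

-39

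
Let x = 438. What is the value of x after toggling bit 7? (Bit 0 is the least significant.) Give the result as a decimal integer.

x = 110110110
bit 7 is currently 1; toggle it via x ^ (1 << 7) = x ^ 128
→ 100110110 = 310

310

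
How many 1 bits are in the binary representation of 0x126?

4

0x126 = 100100110
Count the 1s: 1 + 1 + 1 + 1 = 4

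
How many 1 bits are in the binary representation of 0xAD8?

6

0xAD8 = 101011011000
Count the 1s: 1 + 1 + 1 + 1 + 1 + 1 = 6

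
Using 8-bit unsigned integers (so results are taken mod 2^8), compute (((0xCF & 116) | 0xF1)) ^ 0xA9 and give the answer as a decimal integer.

0xCF = 11001111
116 = 01110100
→ & → 01000100 = 68
0xF1 = 11110001
→ | → 11110101 = 245
0xA9 = 10101001
→ ^ → 01011100 = 92

92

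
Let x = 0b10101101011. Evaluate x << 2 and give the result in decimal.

x = 0010101101011
shift left by 2 → 1010110101100 = 5548
(equivalently, 1387 × 2^2 = 1387 × 4)

5548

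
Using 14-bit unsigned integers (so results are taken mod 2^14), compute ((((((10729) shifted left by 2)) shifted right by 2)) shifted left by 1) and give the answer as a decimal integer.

10729 = 10100111101001
→ shifted left by 2 (mod 2^14) → 10011110100100 = 10148
→ shifted right by 2 → 00100111101001 = 2537
→ shifted left by 1 (mod 2^14) → 01001111010010 = 5074

5074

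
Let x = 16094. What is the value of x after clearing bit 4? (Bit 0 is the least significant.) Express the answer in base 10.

16078

x = 011111011011110
bit 4 is currently 1; clear it via x & ~(1 << 4) = x & ~16
→ 011111011001110 = 16078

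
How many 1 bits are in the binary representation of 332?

4

332 = 101001100
Count the 1s: 1 + 1 + 1 + 1 = 4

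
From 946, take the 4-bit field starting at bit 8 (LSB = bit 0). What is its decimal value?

v = 001110110010
Shift right by 8: 0011
Mask low 4 bits: 0011 = 3

3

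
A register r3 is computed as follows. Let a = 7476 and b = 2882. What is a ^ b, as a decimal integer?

7476 = 1110100110100
2882 = 0101101000010
XOR → 1011001110110 = 5750

5750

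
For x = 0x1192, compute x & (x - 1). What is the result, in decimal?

x = 1000110010010 = 4498
x - 1 = 1000110010001
AND   = 1000110010000 = 4496
(x & (x - 1) clears the lowest set bit of x.)

4496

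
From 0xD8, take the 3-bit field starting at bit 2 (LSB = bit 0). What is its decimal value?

6

v = 011011000
Shift right by 2: 0110110
Mask low 3 bits: 110 = 6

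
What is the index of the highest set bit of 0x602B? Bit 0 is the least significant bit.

0x602B = 110000000101011
The topmost 1 is at position 14 (since 2^14 = 16384 ≤ 24619 < 32768).

14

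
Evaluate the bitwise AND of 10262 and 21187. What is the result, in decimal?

10262 = 010100000010110
21187 = 101001011000011
AND → 000000000000010 = 2

2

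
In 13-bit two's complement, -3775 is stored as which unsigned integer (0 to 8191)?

3775 in 13 bits: 0111010111111
Invert: 1000101000000
Add 1:  1000101000001 = 4417
(Check: 2^13 - 3775 = 8192 - 3775 = 4417.)

4417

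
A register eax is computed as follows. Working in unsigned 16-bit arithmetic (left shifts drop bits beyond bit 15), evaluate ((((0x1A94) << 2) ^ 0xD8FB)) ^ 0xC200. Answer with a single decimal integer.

0x1A94 = 0001101010010100
→ << 2 (mod 2^16) → 0110101001010000 = 27216
0xD8FB = 1101100011111011
→ ^ → 1011001010101011 = 45739
0xC200 = 1100001000000000
→ ^ → 0111000010101011 = 28843

28843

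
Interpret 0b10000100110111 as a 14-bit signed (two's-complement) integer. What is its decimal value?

-7881

pattern = 10000100110111 (MSB is 1 ⇒ negative)
Invert: 01111011001000, add 1 → 01111011001001 = 7881, so the value is -7881.
(Equivalently: 8503 - 2^14 = 8503 - 16384 = -7881.)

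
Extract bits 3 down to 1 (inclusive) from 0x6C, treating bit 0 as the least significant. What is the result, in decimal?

v = 001101100
Shift right by 1: 00110110
Mask low 3 bits: 110 = 6

6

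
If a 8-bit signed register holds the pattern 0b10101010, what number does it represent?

-86

pattern = 10101010 (MSB is 1 ⇒ negative)
Invert: 01010101, add 1 → 01010110 = 86, so the value is -86.
(Equivalently: 170 - 2^8 = 170 - 256 = -86.)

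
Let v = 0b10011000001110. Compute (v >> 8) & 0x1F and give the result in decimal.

6

v = 10011000001110
Shift right by 8: 100110
Mask low 5 bits: 00110 = 6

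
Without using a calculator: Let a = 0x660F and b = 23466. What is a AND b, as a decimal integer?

0x660F = 110011000001111
23466 = 101101110101010
AND → 100001000001010 = 16906

16906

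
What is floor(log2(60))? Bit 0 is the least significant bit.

60 = 111100
The topmost 1 is at position 5 (since 2^5 = 32 ≤ 60 < 64).

5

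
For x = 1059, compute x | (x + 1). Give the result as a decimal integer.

x = 10000100011 = 1059
x + 1 = 10000100100
OR    = 10000100111 = 1063
(x | (x + 1) sets the lowest cleared bit.)

1063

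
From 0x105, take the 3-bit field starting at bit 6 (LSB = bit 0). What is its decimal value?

4

v = 00100000101
Shift right by 6: 00100
Mask low 3 bits: 100 = 4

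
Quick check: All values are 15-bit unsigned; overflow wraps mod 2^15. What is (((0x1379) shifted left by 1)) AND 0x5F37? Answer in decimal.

0x1379 = 001001101111001
→ shifted left by 1 (mod 2^15) → 010011011110010 = 9970
0x5F37 = 101111100110111
→ AND → 000011000110010 = 1586

1586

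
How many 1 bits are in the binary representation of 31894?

9

31894 = 111110010010110
Count the 1s: 1 + 1 + 1 + 1 + 1 + 1 + 1 + 1 + 1 = 9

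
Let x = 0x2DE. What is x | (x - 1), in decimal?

735

x = 1011011110 = 734
x - 1 = 1011011101
OR    = 1011011111 = 735
(x | (x - 1) sets all bits below the lowest set bit.)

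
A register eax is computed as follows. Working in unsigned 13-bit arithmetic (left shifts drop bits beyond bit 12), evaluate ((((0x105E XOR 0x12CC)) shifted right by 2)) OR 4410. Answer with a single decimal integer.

4542

0x105E = 1000001011110
0x12CC = 1001011001100
→ XOR → 0001010010010 = 658
→ shifted right by 2 → 0000010100100 = 164
4410 = 1000100111010
→ OR → 1000110111110 = 4542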